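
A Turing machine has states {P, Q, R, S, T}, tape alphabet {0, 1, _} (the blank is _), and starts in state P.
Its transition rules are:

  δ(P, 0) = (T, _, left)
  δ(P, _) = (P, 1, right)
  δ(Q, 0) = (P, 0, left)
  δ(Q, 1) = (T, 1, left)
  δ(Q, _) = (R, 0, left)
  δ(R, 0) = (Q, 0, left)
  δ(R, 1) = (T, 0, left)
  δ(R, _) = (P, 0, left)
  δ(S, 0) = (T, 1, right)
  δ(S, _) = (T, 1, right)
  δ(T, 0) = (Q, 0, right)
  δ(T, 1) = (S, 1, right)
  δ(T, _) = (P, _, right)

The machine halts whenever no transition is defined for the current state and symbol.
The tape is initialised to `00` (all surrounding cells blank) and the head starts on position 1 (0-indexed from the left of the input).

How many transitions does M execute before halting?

P | ___0[0]_   read 0 → write _, move left, go to T
T | ___[0]__   read 0 → write 0, move right, go to Q
Q | ___0[_]_   read _ → write 0, move left, go to R
R | ___[0]0_   read 0 → write 0, move left, go to Q
Q | __[_]00_   read _ → write 0, move left, go to R
R | _[_]000_   read _ → write 0, move left, go to P
P | [_]0000_   read _ → write 1, move right, go to P
P | 1[0]000_   read 0 → write _, move left, go to T
T | [1]_000_   read 1 → write 1, move right, go to S
S | 1[_]000_   read _ → write 1, move right, go to T
T | 11[0]00_   read 0 → write 0, move right, go to Q
Q | 110[0]0_   read 0 → write 0, move left, go to P
P | 11[0]00_   read 0 → write _, move left, go to T
T | 1[1]_00_   read 1 → write 1, move right, go to S
S | 11[_]00_   read _ → write 1, move right, go to T
T | 111[0]0_   read 0 → write 0, move right, go to Q
Q | 1110[0]_   read 0 → write 0, move left, go to P
P | 111[0]0_   read 0 → write _, move left, go to T
T | 11[1]_0_   read 1 → write 1, move right, go to S
S | 111[_]0_   read _ → write 1, move right, go to T
T | 1111[0]_   read 0 → write 0, move right, go to Q
Q | 11110[_]   read _ → write 0, move left, go to R
R | 1111[0]0   read 0 → write 0, move left, go to Q
Q | 111[1]00   read 1 → write 1, move left, go to T
T | 11[1]100   read 1 → write 1, move right, go to S
S | 111[1]00
M halts after 25 transitions.

25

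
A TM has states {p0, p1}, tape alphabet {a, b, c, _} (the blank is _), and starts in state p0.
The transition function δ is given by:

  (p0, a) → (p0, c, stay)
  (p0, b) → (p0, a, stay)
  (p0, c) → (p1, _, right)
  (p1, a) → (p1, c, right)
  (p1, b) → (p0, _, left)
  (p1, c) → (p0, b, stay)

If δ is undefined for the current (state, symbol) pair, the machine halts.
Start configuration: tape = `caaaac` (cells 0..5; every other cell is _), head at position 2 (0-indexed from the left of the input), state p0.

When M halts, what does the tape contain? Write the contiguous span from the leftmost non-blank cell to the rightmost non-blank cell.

ca_cc

state=p0 head=2 tape=ca[a]aac_   (p0,a)→(p0,c,stay)
state=p0 head=2 tape=ca[c]aac_   (p0,c)→(p1,_,right)
state=p1 head=3 tape=ca_[a]ac_   (p1,a)→(p1,c,right)
state=p1 head=4 tape=ca_c[a]c_   (p1,a)→(p1,c,right)
state=p1 head=5 tape=ca_cc[c]_   (p1,c)→(p0,b,stay)
state=p0 head=5 tape=ca_cc[b]_   (p0,b)→(p0,a,stay)
state=p0 head=5 tape=ca_cc[a]_   (p0,a)→(p0,c,stay)
state=p0 head=5 tape=ca_cc[c]_   (p0,c)→(p1,_,right)
state=p1 head=6 tape=ca_cc_[_]
The non-blank tape span at halt is ca_cc.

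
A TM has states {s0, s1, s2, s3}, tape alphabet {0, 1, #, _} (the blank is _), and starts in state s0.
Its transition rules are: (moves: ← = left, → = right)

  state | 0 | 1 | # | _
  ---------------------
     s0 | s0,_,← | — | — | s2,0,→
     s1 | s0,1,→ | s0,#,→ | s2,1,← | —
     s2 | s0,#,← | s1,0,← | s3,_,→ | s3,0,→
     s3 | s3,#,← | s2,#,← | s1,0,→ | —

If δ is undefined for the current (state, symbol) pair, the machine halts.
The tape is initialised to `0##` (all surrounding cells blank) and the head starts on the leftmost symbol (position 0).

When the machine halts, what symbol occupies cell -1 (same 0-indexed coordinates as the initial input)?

state=s0 head=0 tape=__[0]##   (s0,0)→(s0,_,←)
state=s0 head=-1 tape=_[_]_##   (s0,_)→(s2,0,→)
state=s2 head=0 tape=_0[_]##   (s2,_)→(s3,0,→)
state=s3 head=1 tape=_00[#]#   (s3,#)→(s1,0,→)
state=s1 head=2 tape=_000[#]   (s1,#)→(s2,1,←)
state=s2 head=1 tape=_00[0]1   (s2,0)→(s0,#,←)
state=s0 head=0 tape=_0[0]#1   (s0,0)→(s0,_,←)
state=s0 head=-1 tape=_[0]_#1   (s0,0)→(s0,_,←)
state=s0 head=-2 tape=[_]__#1   (s0,_)→(s2,0,→)
state=s2 head=-1 tape=0[_]_#1   (s2,_)→(s3,0,→)
state=s3 head=0 tape=00[_]#1
Cell -1 holds 0 when M halts.

0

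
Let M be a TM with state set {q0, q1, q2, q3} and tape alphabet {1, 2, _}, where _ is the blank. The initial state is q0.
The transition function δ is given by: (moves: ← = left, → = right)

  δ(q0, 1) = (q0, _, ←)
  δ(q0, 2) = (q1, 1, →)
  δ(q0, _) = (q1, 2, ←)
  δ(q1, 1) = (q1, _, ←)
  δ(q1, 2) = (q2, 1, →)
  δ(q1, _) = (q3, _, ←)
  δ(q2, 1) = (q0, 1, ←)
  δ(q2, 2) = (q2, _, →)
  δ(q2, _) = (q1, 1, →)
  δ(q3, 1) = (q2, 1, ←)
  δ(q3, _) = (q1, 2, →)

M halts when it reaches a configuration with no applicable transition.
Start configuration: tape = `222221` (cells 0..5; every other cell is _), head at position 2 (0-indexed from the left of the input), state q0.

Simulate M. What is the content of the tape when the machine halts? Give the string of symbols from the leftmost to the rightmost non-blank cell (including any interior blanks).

2___1_21

state=q0 head=2 tape=__22[2]221   (q0,2)→(q1,1,→)
state=q1 head=3 tape=__221[2]21   (q1,2)→(q2,1,→)
state=q2 head=4 tape=__2211[2]1   (q2,2)→(q2,_,→)
state=q2 head=5 tape=__2211_[1]   (q2,1)→(q0,1,←)
state=q0 head=4 tape=__2211[_]1   (q0,_)→(q1,2,←)
state=q1 head=3 tape=__221[1]21   (q1,1)→(q1,_,←)
state=q1 head=2 tape=__22[1]_21   (q1,1)→(q1,_,←)
state=q1 head=1 tape=__2[2]__21   (q1,2)→(q2,1,→)
state=q2 head=2 tape=__21[_]_21   (q2,_)→(q1,1,→)
state=q1 head=3 tape=__211[_]21   (q1,_)→(q3,_,←)
state=q3 head=2 tape=__21[1]_21   (q3,1)→(q2,1,←)
state=q2 head=1 tape=__2[1]1_21   (q2,1)→(q0,1,←)
state=q0 head=0 tape=__[2]11_21   (q0,2)→(q1,1,→)
state=q1 head=1 tape=__1[1]1_21   (q1,1)→(q1,_,←)
state=q1 head=0 tape=__[1]_1_21   (q1,1)→(q1,_,←)
state=q1 head=-1 tape=_[_]__1_21   (q1,_)→(q3,_,←)
state=q3 head=-2 tape=[_]___1_21   (q3,_)→(q1,2,→)
state=q1 head=-1 tape=2[_]__1_21   (q1,_)→(q3,_,←)
state=q3 head=-2 tape=[2]___1_21
The non-blank tape span at halt is 2___1_21.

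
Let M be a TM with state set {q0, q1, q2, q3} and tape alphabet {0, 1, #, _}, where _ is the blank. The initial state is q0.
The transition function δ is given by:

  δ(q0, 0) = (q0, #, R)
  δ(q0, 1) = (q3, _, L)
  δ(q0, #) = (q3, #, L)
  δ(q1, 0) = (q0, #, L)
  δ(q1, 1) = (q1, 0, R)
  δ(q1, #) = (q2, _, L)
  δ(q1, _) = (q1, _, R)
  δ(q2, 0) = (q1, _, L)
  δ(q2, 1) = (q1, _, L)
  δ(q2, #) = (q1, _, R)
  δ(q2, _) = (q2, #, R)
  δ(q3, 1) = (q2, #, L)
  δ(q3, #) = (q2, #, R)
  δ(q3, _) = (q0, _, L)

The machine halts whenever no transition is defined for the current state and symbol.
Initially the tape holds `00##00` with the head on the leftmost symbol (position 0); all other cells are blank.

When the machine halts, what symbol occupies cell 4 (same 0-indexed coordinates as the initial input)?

q0 | [0]0##00   read 0 → write #, move R, go to q0
q0 | #[0]##00   read 0 → write #, move R, go to q0
q0 | ##[#]#00   read # → write #, move L, go to q3
q3 | #[#]##00   read # → write #, move R, go to q2
q2 | ##[#]#00   read # → write _, move R, go to q1
q1 | ##_[#]00   read # → write _, move L, go to q2
q2 | ##[_]_00   read _ → write #, move R, go to q2
q2 | ###[_]00   read _ → write #, move R, go to q2
q2 | ####[0]0   read 0 → write _, move L, go to q1
q1 | ###[#]_0   read # → write _, move L, go to q2
q2 | ##[#]__0   read # → write _, move R, go to q1
q1 | ##_[_]_0   read _ → write _, move R, go to q1
q1 | ##__[_]0   read _ → write _, move R, go to q1
q1 | ##___[0]   read 0 → write #, move L, go to q0
q0 | ##__[_]#
Cell 4 holds _ when M halts.

_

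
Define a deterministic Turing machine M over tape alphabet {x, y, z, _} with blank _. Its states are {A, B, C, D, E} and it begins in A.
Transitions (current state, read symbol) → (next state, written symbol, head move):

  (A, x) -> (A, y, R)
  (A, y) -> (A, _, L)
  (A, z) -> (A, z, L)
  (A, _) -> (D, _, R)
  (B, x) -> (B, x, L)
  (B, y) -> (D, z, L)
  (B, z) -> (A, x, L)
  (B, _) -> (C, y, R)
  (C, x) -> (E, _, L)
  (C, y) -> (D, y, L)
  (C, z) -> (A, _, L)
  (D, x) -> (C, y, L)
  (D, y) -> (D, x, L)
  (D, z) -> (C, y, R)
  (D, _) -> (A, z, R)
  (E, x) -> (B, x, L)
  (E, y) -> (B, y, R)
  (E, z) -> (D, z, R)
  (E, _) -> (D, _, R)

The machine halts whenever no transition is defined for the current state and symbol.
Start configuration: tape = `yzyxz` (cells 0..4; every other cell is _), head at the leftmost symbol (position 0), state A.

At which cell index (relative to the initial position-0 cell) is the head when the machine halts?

state=A head=0 tape=_[y]zyxz_   (A,y)→(A,_,L)
state=A head=-1 tape=[_]_zyxz_   (A,_)→(D,_,R)
state=D head=0 tape=_[_]zyxz_   (D,_)→(A,z,R)
state=A head=1 tape=_z[z]yxz_   (A,z)→(A,z,L)
state=A head=0 tape=_[z]zyxz_   (A,z)→(A,z,L)
state=A head=-1 tape=[_]zzyxz_   (A,_)→(D,_,R)
state=D head=0 tape=_[z]zyxz_   (D,z)→(C,y,R)
state=C head=1 tape=_y[z]yxz_   (C,z)→(A,_,L)
state=A head=0 tape=_[y]_yxz_   (A,y)→(A,_,L)
state=A head=-1 tape=[_]__yxz_   (A,_)→(D,_,R)
state=D head=0 tape=_[_]_yxz_   (D,_)→(A,z,R)
state=A head=1 tape=_z[_]yxz_   (A,_)→(D,_,R)
state=D head=2 tape=_z_[y]xz_   (D,y)→(D,x,L)
state=D head=1 tape=_z[_]xxz_   (D,_)→(A,z,R)
state=A head=2 tape=_zz[x]xz_   (A,x)→(A,y,R)
state=A head=3 tape=_zzy[x]z_   (A,x)→(A,y,R)
state=A head=4 tape=_zzyy[z]_   (A,z)→(A,z,L)
state=A head=3 tape=_zzy[y]z_   (A,y)→(A,_,L)
state=A head=2 tape=_zz[y]_z_   (A,y)→(A,_,L)
state=A head=1 tape=_z[z]__z_   (A,z)→(A,z,L)
state=A head=0 tape=_[z]z__z_   (A,z)→(A,z,L)
state=A head=-1 tape=[_]zz__z_   (A,_)→(D,_,R)
state=D head=0 tape=_[z]z__z_   (D,z)→(C,y,R)
state=C head=1 tape=_y[z]__z_   (C,z)→(A,_,L)
state=A head=0 tape=_[y]___z_   (A,y)→(A,_,L)
state=A head=-1 tape=[_]____z_   (A,_)→(D,_,R)
state=D head=0 tape=_[_]___z_   (D,_)→(A,z,R)
state=A head=1 tape=_z[_]__z_   (A,_)→(D,_,R)
state=D head=2 tape=_z_[_]_z_   (D,_)→(A,z,R)
state=A head=3 tape=_z_z[_]z_   (A,_)→(D,_,R)
state=D head=4 tape=_z_z_[z]_   (D,z)→(C,y,R)
state=C head=5 tape=_z_z_y[_]
At halt the head is at cell 5.

5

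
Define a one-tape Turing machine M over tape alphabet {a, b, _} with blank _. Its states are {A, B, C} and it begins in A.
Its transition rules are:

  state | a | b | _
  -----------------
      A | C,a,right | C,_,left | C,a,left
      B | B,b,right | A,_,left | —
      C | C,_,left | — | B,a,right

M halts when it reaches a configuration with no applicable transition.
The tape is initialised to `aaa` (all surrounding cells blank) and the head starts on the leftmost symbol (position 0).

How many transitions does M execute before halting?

4

A | _[a]aa   read a → write a, move right, go to C
C | _a[a]a   read a → write _, move left, go to C
C | _[a]_a   read a → write _, move left, go to C
C | [_]__a   read _ → write a, move right, go to B
B | a[_]_a
M halts after 4 transitions.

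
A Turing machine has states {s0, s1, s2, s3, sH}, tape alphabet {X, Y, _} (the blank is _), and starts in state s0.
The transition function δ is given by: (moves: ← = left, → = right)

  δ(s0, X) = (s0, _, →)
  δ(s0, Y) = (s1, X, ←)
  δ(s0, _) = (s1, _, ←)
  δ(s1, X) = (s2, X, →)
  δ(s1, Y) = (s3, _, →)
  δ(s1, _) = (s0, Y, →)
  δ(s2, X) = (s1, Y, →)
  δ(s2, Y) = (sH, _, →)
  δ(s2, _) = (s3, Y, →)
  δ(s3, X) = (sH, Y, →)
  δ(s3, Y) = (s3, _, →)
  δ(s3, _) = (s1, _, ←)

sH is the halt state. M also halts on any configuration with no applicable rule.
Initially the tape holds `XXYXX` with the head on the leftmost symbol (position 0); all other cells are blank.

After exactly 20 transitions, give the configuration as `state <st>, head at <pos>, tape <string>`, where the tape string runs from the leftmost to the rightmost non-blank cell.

s0 | [X]XYXX_   read X → write _, move →, go to s0
s0 | _[X]YXX_   read X → write _, move →, go to s0
s0 | __[Y]XX_   read Y → write X, move ←, go to s1
s1 | _[_]XXX_   read _ → write Y, move →, go to s0
s0 | _Y[X]XX_   read X → write _, move →, go to s0
s0 | _Y_[X]X_   read X → write _, move →, go to s0
s0 | _Y__[X]_   read X → write _, move →, go to s0
s0 | _Y___[_]   read _ → write _, move ←, go to s1
s1 | _Y__[_]_   read _ → write Y, move →, go to s0
s0 | _Y__Y[_]   read _ → write _, move ←, go to s1
s1 | _Y__[Y]_   read Y → write _, move →, go to s3
s3 | _Y___[_]   read _ → write _, move ←, go to s1
s1 | _Y__[_]_   read _ → write Y, move →, go to s0
s0 | _Y__Y[_]   read _ → write _, move ←, go to s1
s1 | _Y__[Y]_   read Y → write _, move →, go to s3
s3 | _Y___[_]   read _ → write _, move ←, go to s1
s1 | _Y__[_]_   read _ → write Y, move →, go to s0
s0 | _Y__Y[_]   read _ → write _, move ←, go to s1
s1 | _Y__[Y]_   read Y → write _, move →, go to s3
s3 | _Y___[_]   read _ → write _, move ←, go to s1
s1 | _Y__[_]_
After 20 steps: state s1, head at 4, tape Y.

state s1, head at 4, tape Y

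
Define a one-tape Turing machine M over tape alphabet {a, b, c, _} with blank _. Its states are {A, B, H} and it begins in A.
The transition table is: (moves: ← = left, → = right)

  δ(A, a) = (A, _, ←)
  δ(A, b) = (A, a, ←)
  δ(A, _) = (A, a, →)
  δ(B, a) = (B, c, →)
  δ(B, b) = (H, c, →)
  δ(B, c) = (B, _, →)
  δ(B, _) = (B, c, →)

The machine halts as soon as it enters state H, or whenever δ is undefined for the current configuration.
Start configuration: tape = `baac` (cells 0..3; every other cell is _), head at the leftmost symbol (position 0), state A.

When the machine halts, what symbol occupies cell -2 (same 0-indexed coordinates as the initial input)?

a

A | ____[b]aac   read b → write a, move ←, go to A
A | ___[_]aaac   read _ → write a, move →, go to A
A | ___a[a]aac   read a → write _, move ←, go to A
A | ___[a]_aac   read a → write _, move ←, go to A
A | __[_]__aac   read _ → write a, move →, go to A
A | __a[_]_aac   read _ → write a, move →, go to A
A | __aa[_]aac   read _ → write a, move →, go to A
A | __aaa[a]ac   read a → write _, move ←, go to A
A | __aa[a]_ac   read a → write _, move ←, go to A
A | __a[a]__ac   read a → write _, move ←, go to A
A | __[a]___ac   read a → write _, move ←, go to A
A | _[_]____ac   read _ → write a, move →, go to A
A | _a[_]___ac   read _ → write a, move →, go to A
A | _aa[_]__ac   read _ → write a, move →, go to A
A | _aaa[_]_ac   read _ → write a, move →, go to A
A | _aaaa[_]ac   read _ → write a, move →, go to A
A | _aaaaa[a]c   read a → write _, move ←, go to A
A | _aaaa[a]_c   read a → write _, move ←, go to A
A | _aaa[a]__c   read a → write _, move ←, go to A
A | _aa[a]___c   read a → write _, move ←, go to A
A | _a[a]____c   read a → write _, move ←, go to A
A | _[a]_____c   read a → write _, move ←, go to A
A | [_]______c   read _ → write a, move →, go to A
A | a[_]_____c   read _ → write a, move →, go to A
A | aa[_]____c   read _ → write a, move →, go to A
A | aaa[_]___c   read _ → write a, move →, go to A
A | aaaa[_]__c   read _ → write a, move →, go to A
A | aaaaa[_]_c   read _ → write a, move →, go to A
A | aaaaaa[_]c   read _ → write a, move →, go to A
A | aaaaaaa[c]
Cell -2 holds a when M halts.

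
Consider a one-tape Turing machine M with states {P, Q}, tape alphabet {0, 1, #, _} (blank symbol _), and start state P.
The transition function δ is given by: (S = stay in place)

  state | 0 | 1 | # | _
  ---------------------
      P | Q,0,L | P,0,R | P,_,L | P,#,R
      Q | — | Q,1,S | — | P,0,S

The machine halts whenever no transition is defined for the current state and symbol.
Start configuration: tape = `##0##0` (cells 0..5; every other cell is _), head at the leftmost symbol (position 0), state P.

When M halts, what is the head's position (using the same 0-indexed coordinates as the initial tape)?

P | __[#]#0##0   read # → write _, move L, go to P
P | _[_]_#0##0   read _ → write #, move R, go to P
P | _#[_]#0##0   read _ → write #, move R, go to P
P | _##[#]0##0   read # → write _, move L, go to P
P | _#[#]_0##0   read # → write _, move L, go to P
P | _[#]__0##0   read # → write _, move L, go to P
P | [_]___0##0   read _ → write #, move R, go to P
P | #[_]__0##0   read _ → write #, move R, go to P
P | ##[_]_0##0   read _ → write #, move R, go to P
P | ###[_]0##0   read _ → write #, move R, go to P
P | ####[0]##0   read 0 → write 0, move L, go to Q
Q | ###[#]0##0
At halt the head is at cell 1.

1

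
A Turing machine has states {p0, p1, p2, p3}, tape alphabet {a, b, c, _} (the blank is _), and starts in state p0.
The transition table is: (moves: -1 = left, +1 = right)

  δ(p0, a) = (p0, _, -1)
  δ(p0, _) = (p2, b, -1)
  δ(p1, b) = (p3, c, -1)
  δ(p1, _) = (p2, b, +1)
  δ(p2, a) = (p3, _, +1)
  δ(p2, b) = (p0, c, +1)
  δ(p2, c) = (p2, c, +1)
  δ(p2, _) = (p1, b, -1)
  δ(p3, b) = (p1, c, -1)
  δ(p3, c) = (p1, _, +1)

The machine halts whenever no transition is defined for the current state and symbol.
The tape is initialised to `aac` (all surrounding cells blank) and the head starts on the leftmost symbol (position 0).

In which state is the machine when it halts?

p0

p0 | ___[a]ac   read a → write _, move -1, go to p0
p0 | __[_]_ac   read _ → write b, move -1, go to p2
p2 | _[_]b_ac   read _ → write b, move -1, go to p1
p1 | [_]bb_ac   read _ → write b, move +1, go to p2
p2 | b[b]b_ac   read b → write c, move +1, go to p0
p0 | bc[b]_ac
No transition is defined for (p0, b); M halts in state p0.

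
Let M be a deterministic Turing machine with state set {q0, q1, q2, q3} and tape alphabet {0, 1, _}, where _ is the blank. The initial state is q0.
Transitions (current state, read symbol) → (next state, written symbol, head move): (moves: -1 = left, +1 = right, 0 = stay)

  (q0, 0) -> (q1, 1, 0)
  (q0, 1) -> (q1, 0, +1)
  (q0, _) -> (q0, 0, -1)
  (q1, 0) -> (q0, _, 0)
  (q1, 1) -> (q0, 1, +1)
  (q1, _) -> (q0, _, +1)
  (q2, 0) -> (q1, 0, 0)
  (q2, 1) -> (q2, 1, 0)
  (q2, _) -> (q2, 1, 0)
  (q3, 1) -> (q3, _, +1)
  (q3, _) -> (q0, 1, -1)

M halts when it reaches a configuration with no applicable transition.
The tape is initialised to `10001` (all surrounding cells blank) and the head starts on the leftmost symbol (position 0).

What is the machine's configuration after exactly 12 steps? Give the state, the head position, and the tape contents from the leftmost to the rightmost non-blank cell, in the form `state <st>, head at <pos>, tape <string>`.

state=q0 head=0 tape=[1]0001_   (q0,1)→(q1,0,+1)
state=q1 head=1 tape=0[0]001_   (q1,0)→(q0,_,0)
state=q0 head=1 tape=0[_]001_   (q0,_)→(q0,0,-1)
state=q0 head=0 tape=[0]0001_   (q0,0)→(q1,1,0)
state=q1 head=0 tape=[1]0001_   (q1,1)→(q0,1,+1)
state=q0 head=1 tape=1[0]001_   (q0,0)→(q1,1,0)
state=q1 head=1 tape=1[1]001_   (q1,1)→(q0,1,+1)
state=q0 head=2 tape=11[0]01_   (q0,0)→(q1,1,0)
state=q1 head=2 tape=11[1]01_   (q1,1)→(q0,1,+1)
state=q0 head=3 tape=111[0]1_   (q0,0)→(q1,1,0)
state=q1 head=3 tape=111[1]1_   (q1,1)→(q0,1,+1)
state=q0 head=4 tape=1111[1]_   (q0,1)→(q1,0,+1)
state=q1 head=5 tape=11110[_]
After 12 steps: state q1, head at 5, tape 11110.

state q1, head at 5, tape 11110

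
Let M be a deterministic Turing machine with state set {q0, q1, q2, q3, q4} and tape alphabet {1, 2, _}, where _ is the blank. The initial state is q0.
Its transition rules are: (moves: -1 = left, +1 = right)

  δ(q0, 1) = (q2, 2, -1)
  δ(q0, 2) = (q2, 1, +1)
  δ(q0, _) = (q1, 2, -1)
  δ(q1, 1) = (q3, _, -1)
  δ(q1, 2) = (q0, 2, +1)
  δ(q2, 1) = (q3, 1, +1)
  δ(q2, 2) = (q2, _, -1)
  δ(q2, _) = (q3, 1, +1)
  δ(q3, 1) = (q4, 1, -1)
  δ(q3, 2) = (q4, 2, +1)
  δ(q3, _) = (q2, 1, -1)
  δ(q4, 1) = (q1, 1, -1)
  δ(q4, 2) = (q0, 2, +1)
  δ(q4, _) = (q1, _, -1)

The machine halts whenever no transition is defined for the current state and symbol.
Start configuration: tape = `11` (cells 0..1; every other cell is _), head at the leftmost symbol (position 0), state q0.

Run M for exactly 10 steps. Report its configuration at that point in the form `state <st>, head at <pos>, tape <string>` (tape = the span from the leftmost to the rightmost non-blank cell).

state q3, head at 0, tape 112

q0 | _[1]1   read 1 → write 2, move -1, go to q2
q2 | [_]21   read _ → write 1, move +1, go to q3
q3 | 1[2]1   read 2 → write 2, move +1, go to q4
q4 | 12[1]   read 1 → write 1, move -1, go to q1
q1 | 1[2]1   read 2 → write 2, move +1, go to q0
q0 | 12[1]   read 1 → write 2, move -1, go to q2
q2 | 1[2]2   read 2 → write _, move -1, go to q2
q2 | [1]_2   read 1 → write 1, move +1, go to q3
q3 | 1[_]2   read _ → write 1, move -1, go to q2
q2 | [1]12   read 1 → write 1, move +1, go to q3
q3 | 1[1]2
After 10 steps: state q3, head at 0, tape 112.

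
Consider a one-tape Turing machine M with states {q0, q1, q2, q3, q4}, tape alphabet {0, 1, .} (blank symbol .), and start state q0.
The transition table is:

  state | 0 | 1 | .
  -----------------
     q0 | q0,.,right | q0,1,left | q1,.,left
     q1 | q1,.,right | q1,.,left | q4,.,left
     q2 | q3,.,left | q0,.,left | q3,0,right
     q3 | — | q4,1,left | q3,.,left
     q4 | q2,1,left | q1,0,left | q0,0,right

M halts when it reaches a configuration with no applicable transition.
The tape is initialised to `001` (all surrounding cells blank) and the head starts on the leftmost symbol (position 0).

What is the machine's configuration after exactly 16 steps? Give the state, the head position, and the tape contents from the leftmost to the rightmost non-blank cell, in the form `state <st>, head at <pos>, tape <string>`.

state q1, head at 0, tape 1

state=q0 head=0 tape=.[0]01   (q0,0)→(q0,.,right)
state=q0 head=1 tape=..[0]1   (q0,0)→(q0,.,right)
state=q0 head=2 tape=...[1]   (q0,1)→(q0,1,left)
state=q0 head=1 tape=..[.]1   (q0,.)→(q1,.,left)
state=q1 head=0 tape=.[.].1   (q1,.)→(q4,.,left)
state=q4 head=-1 tape=[.]..1   (q4,.)→(q0,0,right)
state=q0 head=0 tape=0[.].1   (q0,.)→(q1,.,left)
state=q1 head=-1 tape=[0]..1   (q1,0)→(q1,.,right)
state=q1 head=0 tape=.[.].1   (q1,.)→(q4,.,left)
state=q4 head=-1 tape=[.]..1   (q4,.)→(q0,0,right)
state=q0 head=0 tape=0[.].1   (q0,.)→(q1,.,left)
state=q1 head=-1 tape=[0]..1   (q1,0)→(q1,.,right)
state=q1 head=0 tape=.[.].1   (q1,.)→(q4,.,left)
state=q4 head=-1 tape=[.]..1   (q4,.)→(q0,0,right)
state=q0 head=0 tape=0[.].1   (q0,.)→(q1,.,left)
state=q1 head=-1 tape=[0]..1   (q1,0)→(q1,.,right)
state=q1 head=0 tape=.[.].1
After 16 steps: state q1, head at 0, tape 1.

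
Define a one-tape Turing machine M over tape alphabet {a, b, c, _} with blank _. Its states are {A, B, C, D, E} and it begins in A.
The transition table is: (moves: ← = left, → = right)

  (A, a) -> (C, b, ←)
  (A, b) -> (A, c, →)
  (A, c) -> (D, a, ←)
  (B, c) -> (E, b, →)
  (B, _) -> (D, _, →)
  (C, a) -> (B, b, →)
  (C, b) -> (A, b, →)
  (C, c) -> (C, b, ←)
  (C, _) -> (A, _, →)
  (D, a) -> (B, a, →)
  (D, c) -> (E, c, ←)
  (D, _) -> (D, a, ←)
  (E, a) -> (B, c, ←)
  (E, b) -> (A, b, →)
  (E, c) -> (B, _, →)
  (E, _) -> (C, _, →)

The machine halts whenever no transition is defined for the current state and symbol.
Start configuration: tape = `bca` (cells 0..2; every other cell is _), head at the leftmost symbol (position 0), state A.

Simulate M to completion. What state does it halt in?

A

A | _[b]ca_   read b → write c, move →, go to A
A | _c[c]a_   read c → write a, move ←, go to D
D | _[c]aa_   read c → write c, move ←, go to E
E | [_]caa_   read _ → write _, move →, go to C
C | _[c]aa_   read c → write b, move ←, go to C
C | [_]baa_   read _ → write _, move →, go to A
A | _[b]aa_   read b → write c, move →, go to A
A | _c[a]a_   read a → write b, move ←, go to C
C | _[c]ba_   read c → write b, move ←, go to C
C | [_]bba_   read _ → write _, move →, go to A
A | _[b]ba_   read b → write c, move →, go to A
A | _c[b]a_   read b → write c, move →, go to A
A | _cc[a]_   read a → write b, move ←, go to C
C | _c[c]b_   read c → write b, move ←, go to C
C | _[c]bb_   read c → write b, move ←, go to C
C | [_]bbb_   read _ → write _, move →, go to A
A | _[b]bb_   read b → write c, move →, go to A
A | _c[b]b_   read b → write c, move →, go to A
A | _cc[b]_   read b → write c, move →, go to A
A | _ccc[_]
No transition is defined for (A, _); M halts in state A.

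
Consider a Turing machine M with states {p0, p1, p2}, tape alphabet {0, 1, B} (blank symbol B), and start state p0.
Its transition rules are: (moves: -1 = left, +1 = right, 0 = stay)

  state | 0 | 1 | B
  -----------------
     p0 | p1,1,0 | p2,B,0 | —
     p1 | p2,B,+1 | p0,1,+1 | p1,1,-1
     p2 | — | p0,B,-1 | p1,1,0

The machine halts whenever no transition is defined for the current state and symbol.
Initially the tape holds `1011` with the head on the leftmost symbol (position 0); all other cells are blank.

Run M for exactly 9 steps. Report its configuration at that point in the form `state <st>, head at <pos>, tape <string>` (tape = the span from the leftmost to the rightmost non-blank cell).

state p2, head at 3, tape 111

p0 | [1]011   read 1 → write B, move 0, go to p2
p2 | [B]011   read B → write 1, move 0, go to p1
p1 | [1]011   read 1 → write 1, move +1, go to p0
p0 | 1[0]11   read 0 → write 1, move 0, go to p1
p1 | 1[1]11   read 1 → write 1, move +1, go to p0
p0 | 11[1]1   read 1 → write B, move 0, go to p2
p2 | 11[B]1   read B → write 1, move 0, go to p1
p1 | 11[1]1   read 1 → write 1, move +1, go to p0
p0 | 111[1]   read 1 → write B, move 0, go to p2
p2 | 111[B]
After 9 steps: state p2, head at 3, tape 111.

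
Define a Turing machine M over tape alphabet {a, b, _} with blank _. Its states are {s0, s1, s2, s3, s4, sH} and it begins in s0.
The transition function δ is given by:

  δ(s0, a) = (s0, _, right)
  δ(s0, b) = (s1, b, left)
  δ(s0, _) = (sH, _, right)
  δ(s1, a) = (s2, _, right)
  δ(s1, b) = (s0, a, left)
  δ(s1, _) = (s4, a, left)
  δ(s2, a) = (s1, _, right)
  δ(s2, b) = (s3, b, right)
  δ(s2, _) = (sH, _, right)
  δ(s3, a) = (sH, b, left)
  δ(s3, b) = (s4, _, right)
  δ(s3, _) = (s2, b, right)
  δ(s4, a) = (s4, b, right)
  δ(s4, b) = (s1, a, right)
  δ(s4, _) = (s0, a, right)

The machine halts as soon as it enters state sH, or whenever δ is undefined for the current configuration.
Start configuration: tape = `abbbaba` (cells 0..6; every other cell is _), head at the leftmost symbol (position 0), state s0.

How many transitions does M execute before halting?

s0 | _[a]bbbaba   read a → write _, move right, go to s0
s0 | __[b]bbaba   read b → write b, move left, go to s1
s1 | _[_]bbbaba   read _ → write a, move left, go to s4
s4 | [_]abbbaba   read _ → write a, move right, go to s0
s0 | a[a]bbbaba   read a → write _, move right, go to s0
s0 | a_[b]bbaba   read b → write b, move left, go to s1
s1 | a[_]bbbaba   read _ → write a, move left, go to s4
s4 | [a]abbbaba   read a → write b, move right, go to s4
s4 | b[a]bbbaba   read a → write b, move right, go to s4
s4 | bb[b]bbaba   read b → write a, move right, go to s1
s1 | bba[b]baba   read b → write a, move left, go to s0
s0 | bb[a]ababa   read a → write _, move right, go to s0
s0 | bb_[a]baba   read a → write _, move right, go to s0
s0 | bb__[b]aba   read b → write b, move left, go to s1
s1 | bb_[_]baba   read _ → write a, move left, go to s4
s4 | bb[_]ababa   read _ → write a, move right, go to s0
s0 | bba[a]baba   read a → write _, move right, go to s0
s0 | bba_[b]aba   read b → write b, move left, go to s1
s1 | bba[_]baba   read _ → write a, move left, go to s4
s4 | bb[a]ababa   read a → write b, move right, go to s4
s4 | bbb[a]baba   read a → write b, move right, go to s4
s4 | bbbb[b]aba   read b → write a, move right, go to s1
s1 | bbbba[a]ba   read a → write _, move right, go to s2
s2 | bbbba_[b]a   read b → write b, move right, go to s3
s3 | bbbba_b[a]   read a → write b, move left, go to sH
sH | bbbba_[b]b
M halts after 25 transitions.

25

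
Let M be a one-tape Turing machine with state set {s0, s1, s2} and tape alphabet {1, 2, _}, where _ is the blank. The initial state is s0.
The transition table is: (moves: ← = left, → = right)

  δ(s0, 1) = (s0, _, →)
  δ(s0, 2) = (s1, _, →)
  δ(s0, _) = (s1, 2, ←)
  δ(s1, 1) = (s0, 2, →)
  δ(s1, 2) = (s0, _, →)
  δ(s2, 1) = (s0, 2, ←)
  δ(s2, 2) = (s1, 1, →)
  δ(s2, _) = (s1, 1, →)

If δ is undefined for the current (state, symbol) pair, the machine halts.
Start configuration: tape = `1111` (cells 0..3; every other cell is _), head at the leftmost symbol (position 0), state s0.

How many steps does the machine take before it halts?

5

state=s0 head=0 tape=[1]111_   (s0,1)→(s0,_,→)
state=s0 head=1 tape=_[1]11_   (s0,1)→(s0,_,→)
state=s0 head=2 tape=__[1]1_   (s0,1)→(s0,_,→)
state=s0 head=3 tape=___[1]_   (s0,1)→(s0,_,→)
state=s0 head=4 tape=____[_]   (s0,_)→(s1,2,←)
state=s1 head=3 tape=___[_]2
M halts after 5 transitions.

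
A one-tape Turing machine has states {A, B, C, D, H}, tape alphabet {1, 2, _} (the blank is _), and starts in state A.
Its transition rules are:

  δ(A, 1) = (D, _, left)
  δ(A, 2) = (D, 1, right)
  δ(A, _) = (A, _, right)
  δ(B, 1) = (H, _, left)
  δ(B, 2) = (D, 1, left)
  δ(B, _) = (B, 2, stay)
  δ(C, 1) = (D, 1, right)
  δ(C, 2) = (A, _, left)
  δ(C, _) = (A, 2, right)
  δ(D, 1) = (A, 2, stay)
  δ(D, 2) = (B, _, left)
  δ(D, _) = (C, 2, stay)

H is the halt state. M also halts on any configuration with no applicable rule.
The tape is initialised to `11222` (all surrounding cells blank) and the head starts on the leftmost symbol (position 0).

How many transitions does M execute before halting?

state=A head=0 tape=__[1]1222   (A,1)→(D,_,left)
state=D head=-1 tape=_[_]_1222   (D,_)→(C,2,stay)
state=C head=-1 tape=_[2]_1222   (C,2)→(A,_,left)
state=A head=-2 tape=[_]__1222   (A,_)→(A,_,right)
state=A head=-1 tape=_[_]_1222   (A,_)→(A,_,right)
state=A head=0 tape=__[_]1222   (A,_)→(A,_,right)
state=A head=1 tape=___[1]222   (A,1)→(D,_,left)
state=D head=0 tape=__[_]_222   (D,_)→(C,2,stay)
state=C head=0 tape=__[2]_222   (C,2)→(A,_,left)
state=A head=-1 tape=_[_]__222   (A,_)→(A,_,right)
state=A head=0 tape=__[_]_222   (A,_)→(A,_,right)
state=A head=1 tape=___[_]222   (A,_)→(A,_,right)
state=A head=2 tape=____[2]22   (A,2)→(D,1,right)
state=D head=3 tape=____1[2]2   (D,2)→(B,_,left)
state=B head=2 tape=____[1]_2   (B,1)→(H,_,left)
state=H head=1 tape=___[_]__2
M halts after 15 transitions.

15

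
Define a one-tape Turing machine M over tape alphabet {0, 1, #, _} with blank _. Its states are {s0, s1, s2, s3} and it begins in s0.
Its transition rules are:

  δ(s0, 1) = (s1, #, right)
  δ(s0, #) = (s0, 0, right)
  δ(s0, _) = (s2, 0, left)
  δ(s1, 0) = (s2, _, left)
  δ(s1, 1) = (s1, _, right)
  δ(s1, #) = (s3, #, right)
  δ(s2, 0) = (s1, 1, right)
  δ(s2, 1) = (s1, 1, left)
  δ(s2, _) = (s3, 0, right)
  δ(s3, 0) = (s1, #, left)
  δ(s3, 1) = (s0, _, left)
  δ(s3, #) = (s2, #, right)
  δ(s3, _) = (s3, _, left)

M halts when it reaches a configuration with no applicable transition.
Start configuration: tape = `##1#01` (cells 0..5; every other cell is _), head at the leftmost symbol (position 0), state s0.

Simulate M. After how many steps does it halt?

31

state=s0 head=0 tape=[#]#1#01   (s0,#)→(s0,0,right)
state=s0 head=1 tape=0[#]1#01   (s0,#)→(s0,0,right)
state=s0 head=2 tape=00[1]#01   (s0,1)→(s1,#,right)
state=s1 head=3 tape=00#[#]01   (s1,#)→(s3,#,right)
state=s3 head=4 tape=00##[0]1   (s3,0)→(s1,#,left)
state=s1 head=3 tape=00#[#]#1   (s1,#)→(s3,#,right)
state=s3 head=4 tape=00##[#]1   (s3,#)→(s2,#,right)
state=s2 head=5 tape=00###[1]   (s2,1)→(s1,1,left)
state=s1 head=4 tape=00##[#]1   (s1,#)→(s3,#,right)
state=s3 head=5 tape=00###[1]   (s3,1)→(s0,_,left)
state=s0 head=4 tape=00##[#]_   (s0,#)→(s0,0,right)
state=s0 head=5 tape=00##0[_]   (s0,_)→(s2,0,left)
state=s2 head=4 tape=00##[0]0   (s2,0)→(s1,1,right)
state=s1 head=5 tape=00##1[0]   (s1,0)→(s2,_,left)
state=s2 head=4 tape=00##[1]_   (s2,1)→(s1,1,left)
state=s1 head=3 tape=00#[#]1_   (s1,#)→(s3,#,right)
state=s3 head=4 tape=00##[1]_   (s3,1)→(s0,_,left)
state=s0 head=3 tape=00#[#]__   (s0,#)→(s0,0,right)
state=s0 head=4 tape=00#0[_]_   (s0,_)→(s2,0,left)
state=s2 head=3 tape=00#[0]0_   (s2,0)→(s1,1,right)
state=s1 head=4 tape=00#1[0]_   (s1,0)→(s2,_,left)
state=s2 head=3 tape=00#[1]__   (s2,1)→(s1,1,left)
state=s1 head=2 tape=00[#]1__   (s1,#)→(s3,#,right)
state=s3 head=3 tape=00#[1]__   (s3,1)→(s0,_,left)
state=s0 head=2 tape=00[#]___   (s0,#)→(s0,0,right)
state=s0 head=3 tape=000[_]__   (s0,_)→(s2,0,left)
state=s2 head=2 tape=00[0]0__   (s2,0)→(s1,1,right)
state=s1 head=3 tape=001[0]__   (s1,0)→(s2,_,left)
state=s2 head=2 tape=00[1]___   (s2,1)→(s1,1,left)
state=s1 head=1 tape=0[0]1___   (s1,0)→(s2,_,left)
state=s2 head=0 tape=[0]_1___   (s2,0)→(s1,1,right)
state=s1 head=1 tape=1[_]1___
M halts after 31 transitions.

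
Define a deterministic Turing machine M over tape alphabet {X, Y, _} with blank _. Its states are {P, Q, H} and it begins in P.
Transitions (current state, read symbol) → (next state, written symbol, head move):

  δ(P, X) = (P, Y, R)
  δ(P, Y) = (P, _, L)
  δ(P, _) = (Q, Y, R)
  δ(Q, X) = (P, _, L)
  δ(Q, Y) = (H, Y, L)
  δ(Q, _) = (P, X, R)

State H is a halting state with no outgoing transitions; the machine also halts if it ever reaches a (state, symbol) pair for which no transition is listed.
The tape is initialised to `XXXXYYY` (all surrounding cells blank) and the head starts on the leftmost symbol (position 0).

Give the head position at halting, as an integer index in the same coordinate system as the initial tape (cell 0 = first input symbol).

5

state=P head=0 tape=_[X]XXXYYY   (P,X)→(P,Y,R)
state=P head=1 tape=_Y[X]XXYYY   (P,X)→(P,Y,R)
state=P head=2 tape=_YY[X]XYYY   (P,X)→(P,Y,R)
state=P head=3 tape=_YYY[X]YYY   (P,X)→(P,Y,R)
state=P head=4 tape=_YYYY[Y]YY   (P,Y)→(P,_,L)
state=P head=3 tape=_YYY[Y]_YY   (P,Y)→(P,_,L)
state=P head=2 tape=_YY[Y]__YY   (P,Y)→(P,_,L)
state=P head=1 tape=_Y[Y]___YY   (P,Y)→(P,_,L)
state=P head=0 tape=_[Y]____YY   (P,Y)→(P,_,L)
state=P head=-1 tape=[_]_____YY   (P,_)→(Q,Y,R)
state=Q head=0 tape=Y[_]____YY   (Q,_)→(P,X,R)
state=P head=1 tape=YX[_]___YY   (P,_)→(Q,Y,R)
state=Q head=2 tape=YXY[_]__YY   (Q,_)→(P,X,R)
state=P head=3 tape=YXYX[_]_YY   (P,_)→(Q,Y,R)
state=Q head=4 tape=YXYXY[_]YY   (Q,_)→(P,X,R)
state=P head=5 tape=YXYXYX[Y]Y   (P,Y)→(P,_,L)
state=P head=4 tape=YXYXY[X]_Y   (P,X)→(P,Y,R)
state=P head=5 tape=YXYXYY[_]Y   (P,_)→(Q,Y,R)
state=Q head=6 tape=YXYXYYY[Y]   (Q,Y)→(H,Y,L)
state=H head=5 tape=YXYXYY[Y]Y
At halt the head is at cell 5.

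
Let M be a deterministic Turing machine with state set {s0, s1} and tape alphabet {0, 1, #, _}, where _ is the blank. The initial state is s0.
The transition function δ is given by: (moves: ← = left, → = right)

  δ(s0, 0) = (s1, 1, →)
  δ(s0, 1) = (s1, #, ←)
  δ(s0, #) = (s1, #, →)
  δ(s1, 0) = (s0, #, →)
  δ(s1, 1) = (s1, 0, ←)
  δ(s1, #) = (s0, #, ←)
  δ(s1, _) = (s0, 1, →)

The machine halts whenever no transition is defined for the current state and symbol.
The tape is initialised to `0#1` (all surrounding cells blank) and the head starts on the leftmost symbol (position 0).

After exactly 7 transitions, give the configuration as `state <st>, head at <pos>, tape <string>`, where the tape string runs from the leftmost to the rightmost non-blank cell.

state s1, head at 1, tape 1##1

s0 | _[0]#1   read 0 → write 1, move →, go to s1
s1 | _1[#]1   read # → write #, move ←, go to s0
s0 | _[1]#1   read 1 → write #, move ←, go to s1
s1 | [_]##1   read _ → write 1, move →, go to s0
s0 | 1[#]#1   read # → write #, move →, go to s1
s1 | 1#[#]1   read # → write #, move ←, go to s0
s0 | 1[#]#1   read # → write #, move →, go to s1
s1 | 1#[#]1
After 7 steps: state s1, head at 1, tape 1##1.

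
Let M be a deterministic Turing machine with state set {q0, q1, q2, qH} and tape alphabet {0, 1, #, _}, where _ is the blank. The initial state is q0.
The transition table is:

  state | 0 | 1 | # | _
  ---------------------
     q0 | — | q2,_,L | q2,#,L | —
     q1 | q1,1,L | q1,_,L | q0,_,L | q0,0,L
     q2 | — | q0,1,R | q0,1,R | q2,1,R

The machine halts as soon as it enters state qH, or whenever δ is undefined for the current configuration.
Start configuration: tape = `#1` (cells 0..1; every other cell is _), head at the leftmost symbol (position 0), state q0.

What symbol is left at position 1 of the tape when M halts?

_

state=q0 head=0 tape=_[#]1   (q0,#)→(q2,#,L)
state=q2 head=-1 tape=[_]#1   (q2,_)→(q2,1,R)
state=q2 head=0 tape=1[#]1   (q2,#)→(q0,1,R)
state=q0 head=1 tape=11[1]   (q0,1)→(q2,_,L)
state=q2 head=0 tape=1[1]_   (q2,1)→(q0,1,R)
state=q0 head=1 tape=11[_]
Cell 1 holds _ when M halts.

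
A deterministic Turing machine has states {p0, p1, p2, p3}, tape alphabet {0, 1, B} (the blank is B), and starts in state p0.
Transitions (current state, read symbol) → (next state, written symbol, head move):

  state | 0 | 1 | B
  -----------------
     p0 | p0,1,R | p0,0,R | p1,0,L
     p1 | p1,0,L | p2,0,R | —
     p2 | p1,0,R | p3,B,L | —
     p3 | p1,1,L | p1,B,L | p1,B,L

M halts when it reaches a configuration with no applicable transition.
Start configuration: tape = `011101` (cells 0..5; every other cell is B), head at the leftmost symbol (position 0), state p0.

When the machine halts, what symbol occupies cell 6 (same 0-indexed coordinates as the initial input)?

0

state=p0 head=0 tape=B[0]11101B   (p0,0)→(p0,1,R)
state=p0 head=1 tape=B1[1]1101B   (p0,1)→(p0,0,R)
state=p0 head=2 tape=B10[1]101B   (p0,1)→(p0,0,R)
state=p0 head=3 tape=B100[1]01B   (p0,1)→(p0,0,R)
state=p0 head=4 tape=B1000[0]1B   (p0,0)→(p0,1,R)
state=p0 head=5 tape=B10001[1]B   (p0,1)→(p0,0,R)
state=p0 head=6 tape=B100010[B]   (p0,B)→(p1,0,L)
state=p1 head=5 tape=B10001[0]0   (p1,0)→(p1,0,L)
state=p1 head=4 tape=B1000[1]00   (p1,1)→(p2,0,R)
state=p2 head=5 tape=B10000[0]0   (p2,0)→(p1,0,R)
state=p1 head=6 tape=B100000[0]   (p1,0)→(p1,0,L)
state=p1 head=5 tape=B10000[0]0   (p1,0)→(p1,0,L)
state=p1 head=4 tape=B1000[0]00   (p1,0)→(p1,0,L)
state=p1 head=3 tape=B100[0]000   (p1,0)→(p1,0,L)
state=p1 head=2 tape=B10[0]0000   (p1,0)→(p1,0,L)
state=p1 head=1 tape=B1[0]00000   (p1,0)→(p1,0,L)
state=p1 head=0 tape=B[1]000000   (p1,1)→(p2,0,R)
state=p2 head=1 tape=B0[0]00000   (p2,0)→(p1,0,R)
state=p1 head=2 tape=B00[0]0000   (p1,0)→(p1,0,L)
state=p1 head=1 tape=B0[0]00000   (p1,0)→(p1,0,L)
state=p1 head=0 tape=B[0]000000   (p1,0)→(p1,0,L)
state=p1 head=-1 tape=[B]0000000
Cell 6 holds 0 when M halts.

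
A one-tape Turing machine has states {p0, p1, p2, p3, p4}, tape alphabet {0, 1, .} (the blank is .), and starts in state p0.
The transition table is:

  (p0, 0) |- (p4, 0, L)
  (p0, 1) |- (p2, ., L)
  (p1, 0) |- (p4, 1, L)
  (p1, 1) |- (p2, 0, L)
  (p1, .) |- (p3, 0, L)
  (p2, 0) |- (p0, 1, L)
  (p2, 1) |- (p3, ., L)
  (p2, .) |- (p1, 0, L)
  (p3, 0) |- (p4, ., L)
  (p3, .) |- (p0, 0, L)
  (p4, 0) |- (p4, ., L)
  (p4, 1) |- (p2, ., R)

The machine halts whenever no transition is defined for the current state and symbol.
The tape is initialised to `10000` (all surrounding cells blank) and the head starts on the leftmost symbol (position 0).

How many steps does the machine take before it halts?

4

state=p0 head=0 tape=....[1]0000   (p0,1)→(p2,.,L)
state=p2 head=-1 tape=...[.].0000   (p2,.)→(p1,0,L)
state=p1 head=-2 tape=..[.]0.0000   (p1,.)→(p3,0,L)
state=p3 head=-3 tape=.[.]00.0000   (p3,.)→(p0,0,L)
state=p0 head=-4 tape=[.]000.0000
M halts after 4 transitions.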